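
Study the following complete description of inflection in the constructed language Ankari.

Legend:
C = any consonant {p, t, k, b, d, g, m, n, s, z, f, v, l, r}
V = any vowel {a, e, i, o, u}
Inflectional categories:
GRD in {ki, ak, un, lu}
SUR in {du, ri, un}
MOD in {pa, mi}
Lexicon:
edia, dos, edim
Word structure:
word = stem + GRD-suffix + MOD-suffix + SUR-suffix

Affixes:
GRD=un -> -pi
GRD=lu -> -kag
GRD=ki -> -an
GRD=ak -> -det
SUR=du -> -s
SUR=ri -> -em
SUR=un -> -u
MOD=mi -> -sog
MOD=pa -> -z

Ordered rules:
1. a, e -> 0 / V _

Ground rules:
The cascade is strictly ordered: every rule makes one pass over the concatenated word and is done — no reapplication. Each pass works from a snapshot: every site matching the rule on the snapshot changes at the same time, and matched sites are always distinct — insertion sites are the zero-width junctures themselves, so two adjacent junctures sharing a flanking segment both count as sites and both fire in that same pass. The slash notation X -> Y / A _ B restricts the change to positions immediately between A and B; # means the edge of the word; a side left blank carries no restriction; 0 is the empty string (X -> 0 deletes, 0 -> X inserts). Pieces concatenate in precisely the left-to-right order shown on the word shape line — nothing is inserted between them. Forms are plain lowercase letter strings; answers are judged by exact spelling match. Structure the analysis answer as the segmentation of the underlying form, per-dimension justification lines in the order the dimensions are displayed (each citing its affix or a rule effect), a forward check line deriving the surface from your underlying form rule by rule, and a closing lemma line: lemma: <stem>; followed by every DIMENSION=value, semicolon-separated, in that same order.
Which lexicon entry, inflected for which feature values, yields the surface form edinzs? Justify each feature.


underlying: edia-an-z-s
GRD=ki - signalled by the affix -an
SUR=du - signalled by the affix -s
MOD=pa - signalled by the affix -z
check: ediaanzs -> edinzs
lemma: edia; GRD=ki; SUR=du; MOD=pa


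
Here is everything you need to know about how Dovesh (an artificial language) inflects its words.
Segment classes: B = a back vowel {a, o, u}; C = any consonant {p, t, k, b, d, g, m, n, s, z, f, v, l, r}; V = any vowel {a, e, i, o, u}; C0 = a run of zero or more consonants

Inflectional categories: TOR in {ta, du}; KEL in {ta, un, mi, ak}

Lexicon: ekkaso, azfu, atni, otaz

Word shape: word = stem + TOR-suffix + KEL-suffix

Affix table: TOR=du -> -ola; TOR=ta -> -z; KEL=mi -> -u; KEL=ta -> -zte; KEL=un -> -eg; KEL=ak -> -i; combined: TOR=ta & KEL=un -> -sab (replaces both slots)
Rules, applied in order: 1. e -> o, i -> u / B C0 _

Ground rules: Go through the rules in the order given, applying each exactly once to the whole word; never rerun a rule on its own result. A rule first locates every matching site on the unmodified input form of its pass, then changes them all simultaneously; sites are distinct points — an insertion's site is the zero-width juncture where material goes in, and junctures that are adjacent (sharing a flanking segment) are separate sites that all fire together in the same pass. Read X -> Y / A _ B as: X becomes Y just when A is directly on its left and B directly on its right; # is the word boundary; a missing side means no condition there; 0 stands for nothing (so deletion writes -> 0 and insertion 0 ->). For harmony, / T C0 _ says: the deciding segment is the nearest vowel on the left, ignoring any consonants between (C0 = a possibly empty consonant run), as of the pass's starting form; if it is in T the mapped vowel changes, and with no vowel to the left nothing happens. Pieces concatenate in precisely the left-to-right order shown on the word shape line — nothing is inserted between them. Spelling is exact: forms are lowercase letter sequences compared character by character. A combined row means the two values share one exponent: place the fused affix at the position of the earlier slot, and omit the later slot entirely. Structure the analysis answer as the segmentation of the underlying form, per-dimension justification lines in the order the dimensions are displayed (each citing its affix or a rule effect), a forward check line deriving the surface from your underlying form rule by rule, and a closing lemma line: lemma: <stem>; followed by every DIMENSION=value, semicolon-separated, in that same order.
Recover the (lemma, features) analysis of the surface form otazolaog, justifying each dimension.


underlying: otaz-ola-eg
TOR=du - signalled by the affix -ola
KEL=un - signalled by the affix -eg
check: otazolaeg -> otazolaog
lemma: otaz; TOR=du; KEL=un


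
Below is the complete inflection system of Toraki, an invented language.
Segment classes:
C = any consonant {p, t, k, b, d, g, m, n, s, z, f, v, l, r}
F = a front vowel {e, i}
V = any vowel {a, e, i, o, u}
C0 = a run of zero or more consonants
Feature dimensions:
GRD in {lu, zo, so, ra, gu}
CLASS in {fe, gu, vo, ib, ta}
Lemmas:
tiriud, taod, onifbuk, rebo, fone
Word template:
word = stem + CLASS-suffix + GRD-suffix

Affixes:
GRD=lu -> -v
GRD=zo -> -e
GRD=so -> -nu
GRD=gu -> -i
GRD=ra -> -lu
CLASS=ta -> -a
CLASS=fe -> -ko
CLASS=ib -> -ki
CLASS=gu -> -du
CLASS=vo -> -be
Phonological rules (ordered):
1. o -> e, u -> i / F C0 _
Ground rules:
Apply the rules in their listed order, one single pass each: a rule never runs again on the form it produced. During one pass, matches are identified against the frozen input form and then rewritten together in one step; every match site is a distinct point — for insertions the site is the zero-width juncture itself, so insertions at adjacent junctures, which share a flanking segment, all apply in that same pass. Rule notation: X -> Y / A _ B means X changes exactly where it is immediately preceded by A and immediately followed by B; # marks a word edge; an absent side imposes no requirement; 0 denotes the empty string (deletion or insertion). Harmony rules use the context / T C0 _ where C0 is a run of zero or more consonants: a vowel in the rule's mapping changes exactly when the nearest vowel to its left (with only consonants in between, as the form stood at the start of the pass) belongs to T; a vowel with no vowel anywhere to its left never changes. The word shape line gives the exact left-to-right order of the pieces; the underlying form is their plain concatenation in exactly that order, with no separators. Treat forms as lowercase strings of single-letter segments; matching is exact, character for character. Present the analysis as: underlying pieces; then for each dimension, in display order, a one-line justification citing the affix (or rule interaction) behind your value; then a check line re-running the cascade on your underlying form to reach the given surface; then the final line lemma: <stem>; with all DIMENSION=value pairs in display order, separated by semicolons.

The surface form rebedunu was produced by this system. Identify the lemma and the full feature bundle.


underlying: rebo-du-nu
GRD=so - signalled by the affix -nu
CLASS=gu - signalled by the affix -du
check: rebodunu -> rebedunu
lemma: rebo; GRD=so; CLASS=gu


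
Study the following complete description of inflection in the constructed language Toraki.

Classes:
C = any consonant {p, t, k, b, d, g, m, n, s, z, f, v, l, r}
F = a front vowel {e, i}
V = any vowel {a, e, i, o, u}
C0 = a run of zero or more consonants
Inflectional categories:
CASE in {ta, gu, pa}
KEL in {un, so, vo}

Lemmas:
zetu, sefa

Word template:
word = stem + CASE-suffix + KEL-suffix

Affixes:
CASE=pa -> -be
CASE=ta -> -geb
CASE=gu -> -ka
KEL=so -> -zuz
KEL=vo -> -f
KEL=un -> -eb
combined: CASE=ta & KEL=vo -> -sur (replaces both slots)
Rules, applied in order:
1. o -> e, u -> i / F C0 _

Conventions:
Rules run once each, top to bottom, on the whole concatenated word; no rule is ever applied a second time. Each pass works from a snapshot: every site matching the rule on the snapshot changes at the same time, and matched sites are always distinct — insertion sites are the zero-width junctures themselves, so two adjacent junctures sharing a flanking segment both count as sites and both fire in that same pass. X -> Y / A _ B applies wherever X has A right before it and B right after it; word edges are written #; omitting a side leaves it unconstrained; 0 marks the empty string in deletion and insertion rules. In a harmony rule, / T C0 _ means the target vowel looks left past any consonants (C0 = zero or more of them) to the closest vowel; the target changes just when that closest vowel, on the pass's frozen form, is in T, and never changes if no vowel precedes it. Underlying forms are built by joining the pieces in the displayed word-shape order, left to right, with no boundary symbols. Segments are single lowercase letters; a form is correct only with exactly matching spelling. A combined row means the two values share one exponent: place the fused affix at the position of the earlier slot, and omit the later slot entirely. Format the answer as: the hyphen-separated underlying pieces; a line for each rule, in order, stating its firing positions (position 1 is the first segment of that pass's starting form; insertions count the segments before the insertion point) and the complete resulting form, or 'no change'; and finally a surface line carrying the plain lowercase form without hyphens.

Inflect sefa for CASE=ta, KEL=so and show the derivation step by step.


underlying: sefa-geb-zuz
1. o -> e, u -> i / F C0 _: fires at position(s) 9: sefagebziz
surface: sefagebziz


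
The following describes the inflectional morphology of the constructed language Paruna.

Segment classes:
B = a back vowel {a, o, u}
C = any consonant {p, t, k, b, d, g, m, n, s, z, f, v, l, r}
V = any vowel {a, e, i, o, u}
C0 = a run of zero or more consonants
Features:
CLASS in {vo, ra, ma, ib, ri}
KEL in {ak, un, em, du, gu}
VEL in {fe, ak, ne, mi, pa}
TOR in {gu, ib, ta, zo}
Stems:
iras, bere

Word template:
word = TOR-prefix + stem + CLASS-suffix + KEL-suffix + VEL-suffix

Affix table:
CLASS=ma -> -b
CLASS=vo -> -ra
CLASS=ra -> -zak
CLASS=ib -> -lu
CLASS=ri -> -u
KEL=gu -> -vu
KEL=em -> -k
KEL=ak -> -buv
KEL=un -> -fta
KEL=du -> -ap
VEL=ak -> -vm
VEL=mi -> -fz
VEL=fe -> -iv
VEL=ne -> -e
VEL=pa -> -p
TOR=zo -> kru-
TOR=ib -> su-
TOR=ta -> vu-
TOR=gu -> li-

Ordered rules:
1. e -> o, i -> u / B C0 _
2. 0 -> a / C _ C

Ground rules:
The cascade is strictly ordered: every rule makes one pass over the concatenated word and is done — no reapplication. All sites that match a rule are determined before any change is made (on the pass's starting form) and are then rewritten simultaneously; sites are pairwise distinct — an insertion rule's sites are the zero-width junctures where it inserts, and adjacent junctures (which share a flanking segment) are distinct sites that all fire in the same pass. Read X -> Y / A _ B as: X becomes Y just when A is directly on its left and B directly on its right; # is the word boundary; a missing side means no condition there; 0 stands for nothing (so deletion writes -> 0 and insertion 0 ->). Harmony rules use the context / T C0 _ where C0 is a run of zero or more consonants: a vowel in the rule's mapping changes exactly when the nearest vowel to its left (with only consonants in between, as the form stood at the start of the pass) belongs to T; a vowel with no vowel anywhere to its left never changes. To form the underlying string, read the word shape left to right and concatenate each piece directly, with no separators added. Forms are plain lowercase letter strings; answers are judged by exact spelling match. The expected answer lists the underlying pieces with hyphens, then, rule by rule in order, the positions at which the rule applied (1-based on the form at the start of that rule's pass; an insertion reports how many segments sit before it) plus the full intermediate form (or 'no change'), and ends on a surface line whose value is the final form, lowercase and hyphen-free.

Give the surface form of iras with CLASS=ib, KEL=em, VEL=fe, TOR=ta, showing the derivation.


underlying: vu-iras-lu-k-iv
1. e -> o, i -> u / B C0 _: fires at position(s) 3, 10: vuuraslukuv
2. 0 -> a / C _ C: inserts after position(s) 6: vuurasalukuv
surface: vuurasalukuv


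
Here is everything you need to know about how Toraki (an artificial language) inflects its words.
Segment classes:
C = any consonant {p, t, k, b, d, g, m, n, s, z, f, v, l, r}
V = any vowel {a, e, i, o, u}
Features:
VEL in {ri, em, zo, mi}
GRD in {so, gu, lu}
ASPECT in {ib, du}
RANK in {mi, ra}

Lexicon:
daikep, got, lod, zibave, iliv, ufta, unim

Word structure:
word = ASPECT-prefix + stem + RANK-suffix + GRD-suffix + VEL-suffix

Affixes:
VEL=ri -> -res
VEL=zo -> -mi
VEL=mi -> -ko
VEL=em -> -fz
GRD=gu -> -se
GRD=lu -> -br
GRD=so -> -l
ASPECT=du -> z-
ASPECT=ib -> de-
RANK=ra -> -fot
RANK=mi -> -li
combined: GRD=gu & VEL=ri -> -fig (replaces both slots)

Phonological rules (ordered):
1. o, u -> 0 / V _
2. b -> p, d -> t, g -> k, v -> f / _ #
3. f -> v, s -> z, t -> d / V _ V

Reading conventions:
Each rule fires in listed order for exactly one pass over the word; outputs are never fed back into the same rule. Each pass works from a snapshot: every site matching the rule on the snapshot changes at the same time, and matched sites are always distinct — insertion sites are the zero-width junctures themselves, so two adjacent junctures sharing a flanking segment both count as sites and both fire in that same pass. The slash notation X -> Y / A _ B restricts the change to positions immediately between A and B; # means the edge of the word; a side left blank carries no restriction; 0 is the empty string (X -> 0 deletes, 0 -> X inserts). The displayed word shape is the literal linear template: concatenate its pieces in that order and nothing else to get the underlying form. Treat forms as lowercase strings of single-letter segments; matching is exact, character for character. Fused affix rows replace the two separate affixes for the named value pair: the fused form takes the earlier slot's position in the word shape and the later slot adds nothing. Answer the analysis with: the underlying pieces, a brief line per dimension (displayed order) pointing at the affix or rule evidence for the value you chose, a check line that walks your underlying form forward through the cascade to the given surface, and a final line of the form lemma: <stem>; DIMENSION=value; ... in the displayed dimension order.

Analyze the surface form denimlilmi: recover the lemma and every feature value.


underlying: de-unim-li-l-mi
VEL=zo - signalled by the affix -mi
GRD=so - signalled by the affix -l
ASPECT=ib - signalled by the affix de-
RANK=mi - signalled by the affix -li
check: deunimlilmi -> denimlilmi -> denimlilmi -> denimlilmi
lemma: unim; VEL=zo; GRD=so; ASPECT=ib; RANK=mi


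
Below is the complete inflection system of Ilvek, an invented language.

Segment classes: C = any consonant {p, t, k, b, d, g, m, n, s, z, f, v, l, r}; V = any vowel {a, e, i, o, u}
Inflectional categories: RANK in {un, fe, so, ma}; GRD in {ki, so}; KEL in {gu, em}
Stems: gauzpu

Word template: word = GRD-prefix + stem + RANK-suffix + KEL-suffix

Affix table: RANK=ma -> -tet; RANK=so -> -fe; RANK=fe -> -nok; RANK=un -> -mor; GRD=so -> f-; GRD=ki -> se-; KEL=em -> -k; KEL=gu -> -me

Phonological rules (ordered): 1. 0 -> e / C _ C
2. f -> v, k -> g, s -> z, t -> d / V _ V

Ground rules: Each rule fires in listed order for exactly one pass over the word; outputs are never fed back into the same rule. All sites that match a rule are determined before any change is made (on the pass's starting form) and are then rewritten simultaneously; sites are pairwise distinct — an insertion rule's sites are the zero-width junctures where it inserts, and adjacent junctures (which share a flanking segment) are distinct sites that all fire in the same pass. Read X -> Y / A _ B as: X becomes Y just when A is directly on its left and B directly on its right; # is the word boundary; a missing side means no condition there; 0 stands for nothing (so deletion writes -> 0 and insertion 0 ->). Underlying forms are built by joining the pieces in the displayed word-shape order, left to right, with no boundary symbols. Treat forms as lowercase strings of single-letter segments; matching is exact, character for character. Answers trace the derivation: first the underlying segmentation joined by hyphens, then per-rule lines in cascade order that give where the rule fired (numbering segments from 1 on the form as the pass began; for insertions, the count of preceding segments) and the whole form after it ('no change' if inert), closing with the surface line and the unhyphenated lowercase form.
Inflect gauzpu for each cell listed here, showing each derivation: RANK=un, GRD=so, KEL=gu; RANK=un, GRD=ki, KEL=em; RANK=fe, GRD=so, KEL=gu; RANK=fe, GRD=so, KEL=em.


cell RANK=un, GRD=so, KEL=gu:
underlying: f-gauzpu-mor-me
1. 0 -> e / C _ C: inserts after position(s) 1, 5, 10: fegauzepumoreme
2. f -> v, k -> g, s -> z, t -> d / V _ V: no change
surface: fegauzepumoreme

cell RANK=un, GRD=ki, KEL=em:
underlying: se-gauzpu-mor-k
1. 0 -> e / C _ C: inserts after position(s) 6, 11: segauzepumorek
2. f -> v, k -> g, s -> z, t -> d / V _ V: no change
surface: segauzepumorek

cell RANK=fe, GRD=so, KEL=gu:
underlying: f-gauzpu-nok-me
1. 0 -> e / C _ C: inserts after position(s) 1, 5, 10: fegauzepunokeme
2. f -> v, k -> g, s -> z, t -> d / V _ V: fires at position(s) 12: fegauzepunogeme
surface: fegauzepunogeme

cell RANK=fe, GRD=so, KEL=em:
underlying: f-gauzpu-nok-k
1. 0 -> e / C _ C: inserts after position(s) 1, 5, 10: fegauzepunokek
2. f -> v, k -> g, s -> z, t -> d / V _ V: fires at position(s) 12: fegauzepunogek
surface: fegauzepunogek


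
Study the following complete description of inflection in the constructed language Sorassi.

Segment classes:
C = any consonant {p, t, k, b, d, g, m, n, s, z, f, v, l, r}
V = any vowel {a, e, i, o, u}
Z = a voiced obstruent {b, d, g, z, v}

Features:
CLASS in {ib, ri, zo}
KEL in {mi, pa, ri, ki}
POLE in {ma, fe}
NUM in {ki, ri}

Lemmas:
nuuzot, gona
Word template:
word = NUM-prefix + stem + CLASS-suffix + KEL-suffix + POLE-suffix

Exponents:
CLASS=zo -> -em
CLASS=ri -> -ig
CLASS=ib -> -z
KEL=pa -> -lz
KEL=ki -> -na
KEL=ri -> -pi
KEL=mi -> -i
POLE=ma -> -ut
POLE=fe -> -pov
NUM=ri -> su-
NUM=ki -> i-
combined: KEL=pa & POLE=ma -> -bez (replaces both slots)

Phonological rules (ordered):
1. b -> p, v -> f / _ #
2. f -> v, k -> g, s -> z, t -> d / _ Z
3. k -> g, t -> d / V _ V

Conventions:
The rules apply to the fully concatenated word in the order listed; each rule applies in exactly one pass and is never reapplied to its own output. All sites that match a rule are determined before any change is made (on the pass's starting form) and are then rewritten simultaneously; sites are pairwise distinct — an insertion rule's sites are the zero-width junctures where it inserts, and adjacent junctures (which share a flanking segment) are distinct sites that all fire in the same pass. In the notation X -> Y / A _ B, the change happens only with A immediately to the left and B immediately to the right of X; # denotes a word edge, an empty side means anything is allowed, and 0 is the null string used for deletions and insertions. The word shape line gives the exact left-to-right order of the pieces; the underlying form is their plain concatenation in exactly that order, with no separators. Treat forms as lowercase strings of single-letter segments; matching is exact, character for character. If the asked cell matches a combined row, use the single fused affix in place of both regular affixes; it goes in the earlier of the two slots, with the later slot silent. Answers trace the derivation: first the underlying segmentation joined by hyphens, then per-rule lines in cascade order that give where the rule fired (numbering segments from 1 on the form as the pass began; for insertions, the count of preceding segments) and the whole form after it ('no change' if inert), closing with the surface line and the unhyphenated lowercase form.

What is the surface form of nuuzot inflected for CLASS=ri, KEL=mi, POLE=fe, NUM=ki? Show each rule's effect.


underlying: i-nuuzot-ig-i-pov
1. b -> p, v -> f / _ #: fires at position(s) 13: inuuzotigipof
2. f -> v, k -> g, s -> z, t -> d / _ Z: no change
3. k -> g, t -> d / V _ V: fires at position(s) 7: inuuzodigipof
surface: inuuzodigipof


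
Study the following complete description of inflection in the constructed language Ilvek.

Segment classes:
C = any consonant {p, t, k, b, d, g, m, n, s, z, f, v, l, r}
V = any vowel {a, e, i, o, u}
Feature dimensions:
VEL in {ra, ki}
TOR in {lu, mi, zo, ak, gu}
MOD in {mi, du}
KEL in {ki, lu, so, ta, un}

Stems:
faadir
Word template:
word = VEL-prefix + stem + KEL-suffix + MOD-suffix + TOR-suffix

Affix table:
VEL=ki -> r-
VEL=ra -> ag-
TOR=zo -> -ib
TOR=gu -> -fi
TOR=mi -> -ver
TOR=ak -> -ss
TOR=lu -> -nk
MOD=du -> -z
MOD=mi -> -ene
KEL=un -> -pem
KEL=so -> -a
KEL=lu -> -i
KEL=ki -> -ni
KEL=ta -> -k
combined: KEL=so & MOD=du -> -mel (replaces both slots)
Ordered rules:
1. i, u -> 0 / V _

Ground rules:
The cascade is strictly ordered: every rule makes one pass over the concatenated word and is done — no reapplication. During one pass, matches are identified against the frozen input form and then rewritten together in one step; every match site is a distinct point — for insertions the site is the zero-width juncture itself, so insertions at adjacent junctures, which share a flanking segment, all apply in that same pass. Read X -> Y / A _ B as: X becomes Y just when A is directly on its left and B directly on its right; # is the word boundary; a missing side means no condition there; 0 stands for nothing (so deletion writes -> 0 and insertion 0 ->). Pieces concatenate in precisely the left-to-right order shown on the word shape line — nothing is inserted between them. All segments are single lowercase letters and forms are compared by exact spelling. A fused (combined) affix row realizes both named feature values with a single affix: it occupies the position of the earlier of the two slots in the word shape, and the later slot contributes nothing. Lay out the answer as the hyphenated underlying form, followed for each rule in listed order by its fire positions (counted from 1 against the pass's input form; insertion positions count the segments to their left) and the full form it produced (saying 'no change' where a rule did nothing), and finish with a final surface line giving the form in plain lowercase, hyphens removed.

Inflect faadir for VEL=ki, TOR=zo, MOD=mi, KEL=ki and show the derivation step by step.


underlying: r-faadir-ni-ene-ib
1. i, u -> 0 / V _: fires at position(s) 13: rfaadirnieneb
surface: rfaadirnieneb


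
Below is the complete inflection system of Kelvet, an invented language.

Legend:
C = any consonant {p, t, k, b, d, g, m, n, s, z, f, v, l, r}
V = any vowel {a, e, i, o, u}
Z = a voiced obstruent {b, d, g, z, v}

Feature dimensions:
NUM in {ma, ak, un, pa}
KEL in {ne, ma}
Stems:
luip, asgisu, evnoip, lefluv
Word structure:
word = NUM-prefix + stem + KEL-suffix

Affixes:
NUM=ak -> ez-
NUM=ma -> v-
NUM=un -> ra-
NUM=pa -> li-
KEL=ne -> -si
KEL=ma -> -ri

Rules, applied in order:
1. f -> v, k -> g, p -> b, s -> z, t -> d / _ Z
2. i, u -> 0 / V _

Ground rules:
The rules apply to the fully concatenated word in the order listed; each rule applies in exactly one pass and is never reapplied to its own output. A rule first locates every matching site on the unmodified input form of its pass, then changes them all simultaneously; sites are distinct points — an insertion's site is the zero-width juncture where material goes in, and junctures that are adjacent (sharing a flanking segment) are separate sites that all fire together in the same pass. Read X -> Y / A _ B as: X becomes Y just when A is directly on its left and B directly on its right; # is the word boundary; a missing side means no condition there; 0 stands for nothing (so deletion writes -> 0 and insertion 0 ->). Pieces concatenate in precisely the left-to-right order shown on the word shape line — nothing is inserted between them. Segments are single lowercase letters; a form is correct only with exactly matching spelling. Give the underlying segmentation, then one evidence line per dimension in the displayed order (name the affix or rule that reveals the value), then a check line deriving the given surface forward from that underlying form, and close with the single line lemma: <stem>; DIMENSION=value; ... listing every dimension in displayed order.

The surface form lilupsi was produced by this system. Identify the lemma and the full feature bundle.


underlying: li-luip-si
NUM=pa - signalled by the affix li-
KEL=ne - signalled by the affix -si
check: liluipsi -> liluipsi -> lilupsi
lemma: luip; NUM=pa; KEL=ne


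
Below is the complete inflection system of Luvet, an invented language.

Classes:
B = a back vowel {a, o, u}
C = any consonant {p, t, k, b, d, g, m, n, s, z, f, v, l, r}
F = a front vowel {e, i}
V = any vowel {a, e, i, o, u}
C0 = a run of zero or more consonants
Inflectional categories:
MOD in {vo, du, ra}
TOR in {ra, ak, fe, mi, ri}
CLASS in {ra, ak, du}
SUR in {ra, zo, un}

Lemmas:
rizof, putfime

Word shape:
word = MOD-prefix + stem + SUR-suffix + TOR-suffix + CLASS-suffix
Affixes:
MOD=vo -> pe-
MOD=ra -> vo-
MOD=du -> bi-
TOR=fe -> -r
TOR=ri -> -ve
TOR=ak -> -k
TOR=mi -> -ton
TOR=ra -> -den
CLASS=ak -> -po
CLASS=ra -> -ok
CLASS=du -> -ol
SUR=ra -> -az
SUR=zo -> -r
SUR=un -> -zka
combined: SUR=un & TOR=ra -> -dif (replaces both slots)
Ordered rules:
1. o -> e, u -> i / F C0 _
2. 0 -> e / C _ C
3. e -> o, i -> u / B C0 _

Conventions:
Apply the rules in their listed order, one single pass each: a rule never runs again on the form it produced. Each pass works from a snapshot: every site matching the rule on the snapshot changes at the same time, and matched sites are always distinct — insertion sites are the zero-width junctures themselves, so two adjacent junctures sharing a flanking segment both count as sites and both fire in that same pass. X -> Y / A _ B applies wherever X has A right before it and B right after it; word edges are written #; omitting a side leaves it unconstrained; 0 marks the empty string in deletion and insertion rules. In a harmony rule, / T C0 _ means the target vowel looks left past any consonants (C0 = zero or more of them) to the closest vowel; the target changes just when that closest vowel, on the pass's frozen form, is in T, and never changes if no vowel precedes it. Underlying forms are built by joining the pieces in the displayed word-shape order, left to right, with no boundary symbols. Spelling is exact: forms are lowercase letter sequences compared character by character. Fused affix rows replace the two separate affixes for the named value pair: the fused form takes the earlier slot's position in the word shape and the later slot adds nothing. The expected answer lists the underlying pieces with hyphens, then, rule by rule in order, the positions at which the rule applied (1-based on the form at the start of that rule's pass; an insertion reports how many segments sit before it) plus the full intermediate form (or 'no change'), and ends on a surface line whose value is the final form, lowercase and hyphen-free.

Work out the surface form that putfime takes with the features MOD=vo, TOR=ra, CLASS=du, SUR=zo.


underlying: pe-putfime-r-den-ol
1. o -> e, u -> i / F C0 _: fires at position(s) 4, 14: pepitfimerdenel
2. 0 -> e / C _ C: inserts after position(s) 5, 10: pepitefimeredenel
3. e -> o, i -> u / B C0 _: no change
surface: pepitefimeredenel


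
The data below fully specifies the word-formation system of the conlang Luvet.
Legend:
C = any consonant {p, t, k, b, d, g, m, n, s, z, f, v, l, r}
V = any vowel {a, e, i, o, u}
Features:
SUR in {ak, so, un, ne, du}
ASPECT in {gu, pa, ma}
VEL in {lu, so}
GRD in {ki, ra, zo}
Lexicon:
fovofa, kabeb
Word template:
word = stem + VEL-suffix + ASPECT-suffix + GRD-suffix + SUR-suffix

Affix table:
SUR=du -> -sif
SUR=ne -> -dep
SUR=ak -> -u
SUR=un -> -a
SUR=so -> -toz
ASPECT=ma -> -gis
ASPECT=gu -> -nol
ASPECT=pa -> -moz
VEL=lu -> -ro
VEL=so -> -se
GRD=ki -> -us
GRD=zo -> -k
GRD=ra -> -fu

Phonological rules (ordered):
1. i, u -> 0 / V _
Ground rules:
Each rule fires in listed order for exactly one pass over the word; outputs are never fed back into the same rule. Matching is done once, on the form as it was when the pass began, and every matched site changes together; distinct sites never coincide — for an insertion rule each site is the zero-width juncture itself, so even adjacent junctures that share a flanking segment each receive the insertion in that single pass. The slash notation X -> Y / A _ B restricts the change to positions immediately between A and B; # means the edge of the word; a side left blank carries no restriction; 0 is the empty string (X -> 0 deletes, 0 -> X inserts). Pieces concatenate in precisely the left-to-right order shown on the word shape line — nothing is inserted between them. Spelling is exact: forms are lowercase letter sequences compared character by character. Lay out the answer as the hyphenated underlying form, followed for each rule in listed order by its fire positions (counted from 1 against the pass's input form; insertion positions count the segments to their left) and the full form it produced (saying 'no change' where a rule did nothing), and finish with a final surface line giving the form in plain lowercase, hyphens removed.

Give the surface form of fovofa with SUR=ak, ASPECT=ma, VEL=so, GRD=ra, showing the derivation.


underlying: fovofa-se-gis-fu-u
1. i, u -> 0 / V _: fires at position(s) 14: fovofasegisfu
surface: fovofasegisfu


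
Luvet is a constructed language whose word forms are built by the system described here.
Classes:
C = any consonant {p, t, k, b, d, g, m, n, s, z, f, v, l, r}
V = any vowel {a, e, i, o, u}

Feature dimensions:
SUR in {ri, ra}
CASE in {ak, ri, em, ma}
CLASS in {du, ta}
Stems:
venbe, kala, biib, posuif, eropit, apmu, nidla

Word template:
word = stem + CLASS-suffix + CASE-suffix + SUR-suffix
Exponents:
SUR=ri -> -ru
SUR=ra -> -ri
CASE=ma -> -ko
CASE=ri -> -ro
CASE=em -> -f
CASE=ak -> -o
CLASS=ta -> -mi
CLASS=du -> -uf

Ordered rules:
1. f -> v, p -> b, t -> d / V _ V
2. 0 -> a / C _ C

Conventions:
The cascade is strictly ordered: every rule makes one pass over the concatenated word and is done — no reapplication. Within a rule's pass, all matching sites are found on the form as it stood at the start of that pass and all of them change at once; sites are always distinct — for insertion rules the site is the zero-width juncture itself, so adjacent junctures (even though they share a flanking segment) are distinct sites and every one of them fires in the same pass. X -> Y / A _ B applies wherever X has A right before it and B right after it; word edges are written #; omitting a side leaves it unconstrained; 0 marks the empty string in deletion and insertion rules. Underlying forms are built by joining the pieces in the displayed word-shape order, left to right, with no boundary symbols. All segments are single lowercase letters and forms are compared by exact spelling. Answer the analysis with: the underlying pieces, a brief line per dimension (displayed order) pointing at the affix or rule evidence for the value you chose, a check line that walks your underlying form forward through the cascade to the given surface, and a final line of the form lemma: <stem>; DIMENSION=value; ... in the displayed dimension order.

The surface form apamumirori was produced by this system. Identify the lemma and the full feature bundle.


underlying: apmu-mi-ro-ri
SUR=ra - signalled by the affix -ri
CASE=ri - signalled by the affix -ro
CLASS=ta - signalled by the affix -mi
check: apmumirori -> apmumirori -> apamumirori
lemma: apmu; SUR=ra; CASE=ri; CLASS=ta


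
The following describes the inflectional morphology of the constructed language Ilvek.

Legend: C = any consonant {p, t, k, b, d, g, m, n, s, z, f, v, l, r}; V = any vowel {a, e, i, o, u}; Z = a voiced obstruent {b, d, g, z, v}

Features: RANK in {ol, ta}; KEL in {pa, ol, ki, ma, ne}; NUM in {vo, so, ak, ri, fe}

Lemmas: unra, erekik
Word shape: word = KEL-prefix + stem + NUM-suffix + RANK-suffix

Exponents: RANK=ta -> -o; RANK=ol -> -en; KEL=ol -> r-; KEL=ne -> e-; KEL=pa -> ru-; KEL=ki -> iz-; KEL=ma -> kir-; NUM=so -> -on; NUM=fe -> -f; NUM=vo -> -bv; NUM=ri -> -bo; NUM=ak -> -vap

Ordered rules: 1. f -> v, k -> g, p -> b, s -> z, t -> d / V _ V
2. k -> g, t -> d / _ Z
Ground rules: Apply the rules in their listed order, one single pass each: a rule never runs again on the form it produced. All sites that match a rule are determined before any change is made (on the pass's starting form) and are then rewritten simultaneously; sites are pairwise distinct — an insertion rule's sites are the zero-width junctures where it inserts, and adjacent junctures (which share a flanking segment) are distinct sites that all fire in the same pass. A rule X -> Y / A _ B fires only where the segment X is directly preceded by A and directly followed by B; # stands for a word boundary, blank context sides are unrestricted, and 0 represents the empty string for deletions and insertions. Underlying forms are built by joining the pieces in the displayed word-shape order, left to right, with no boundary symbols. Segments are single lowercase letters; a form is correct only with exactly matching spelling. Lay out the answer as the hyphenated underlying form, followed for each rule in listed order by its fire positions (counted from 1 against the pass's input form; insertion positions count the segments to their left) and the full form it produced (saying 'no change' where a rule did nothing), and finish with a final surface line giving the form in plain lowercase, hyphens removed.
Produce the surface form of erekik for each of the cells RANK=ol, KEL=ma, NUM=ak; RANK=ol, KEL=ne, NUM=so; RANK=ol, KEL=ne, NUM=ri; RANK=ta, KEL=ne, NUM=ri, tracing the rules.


cell RANK=ol, KEL=ma, NUM=ak:
underlying: kir-erekik-vap-en
1. f -> v, k -> g, p -> b, s -> z, t -> d / V _ V: fires at position(s) 7, 12: kireregikvaben
2. k -> g, t -> d / _ Z: fires at position(s) 9: kireregigvaben
surface: kireregigvaben

cell RANK=ol, KEL=ne, NUM=so:
underlying: e-erekik-on-en
1. f -> v, k -> g, p -> b, s -> z, t -> d / V _ V: fires at position(s) 5, 7: eeregigonen
2. k -> g, t -> d / _ Z: no change
surface: eeregigonen

cell RANK=ol, KEL=ne, NUM=ri:
underlying: e-erekik-bo-en
1. f -> v, k -> g, p -> b, s -> z, t -> d / V _ V: fires at position(s) 5: eeregikboen
2. k -> g, t -> d / _ Z: fires at position(s) 7: eeregigboen
surface: eeregigboen

cell RANK=ta, KEL=ne, NUM=ri:
underlying: e-erekik-bo-o
1. f -> v, k -> g, p -> b, s -> z, t -> d / V _ V: fires at position(s) 5: eeregikboo
2. k -> g, t -> d / _ Z: fires at position(s) 7: eeregigboo
surface: eeregigboo


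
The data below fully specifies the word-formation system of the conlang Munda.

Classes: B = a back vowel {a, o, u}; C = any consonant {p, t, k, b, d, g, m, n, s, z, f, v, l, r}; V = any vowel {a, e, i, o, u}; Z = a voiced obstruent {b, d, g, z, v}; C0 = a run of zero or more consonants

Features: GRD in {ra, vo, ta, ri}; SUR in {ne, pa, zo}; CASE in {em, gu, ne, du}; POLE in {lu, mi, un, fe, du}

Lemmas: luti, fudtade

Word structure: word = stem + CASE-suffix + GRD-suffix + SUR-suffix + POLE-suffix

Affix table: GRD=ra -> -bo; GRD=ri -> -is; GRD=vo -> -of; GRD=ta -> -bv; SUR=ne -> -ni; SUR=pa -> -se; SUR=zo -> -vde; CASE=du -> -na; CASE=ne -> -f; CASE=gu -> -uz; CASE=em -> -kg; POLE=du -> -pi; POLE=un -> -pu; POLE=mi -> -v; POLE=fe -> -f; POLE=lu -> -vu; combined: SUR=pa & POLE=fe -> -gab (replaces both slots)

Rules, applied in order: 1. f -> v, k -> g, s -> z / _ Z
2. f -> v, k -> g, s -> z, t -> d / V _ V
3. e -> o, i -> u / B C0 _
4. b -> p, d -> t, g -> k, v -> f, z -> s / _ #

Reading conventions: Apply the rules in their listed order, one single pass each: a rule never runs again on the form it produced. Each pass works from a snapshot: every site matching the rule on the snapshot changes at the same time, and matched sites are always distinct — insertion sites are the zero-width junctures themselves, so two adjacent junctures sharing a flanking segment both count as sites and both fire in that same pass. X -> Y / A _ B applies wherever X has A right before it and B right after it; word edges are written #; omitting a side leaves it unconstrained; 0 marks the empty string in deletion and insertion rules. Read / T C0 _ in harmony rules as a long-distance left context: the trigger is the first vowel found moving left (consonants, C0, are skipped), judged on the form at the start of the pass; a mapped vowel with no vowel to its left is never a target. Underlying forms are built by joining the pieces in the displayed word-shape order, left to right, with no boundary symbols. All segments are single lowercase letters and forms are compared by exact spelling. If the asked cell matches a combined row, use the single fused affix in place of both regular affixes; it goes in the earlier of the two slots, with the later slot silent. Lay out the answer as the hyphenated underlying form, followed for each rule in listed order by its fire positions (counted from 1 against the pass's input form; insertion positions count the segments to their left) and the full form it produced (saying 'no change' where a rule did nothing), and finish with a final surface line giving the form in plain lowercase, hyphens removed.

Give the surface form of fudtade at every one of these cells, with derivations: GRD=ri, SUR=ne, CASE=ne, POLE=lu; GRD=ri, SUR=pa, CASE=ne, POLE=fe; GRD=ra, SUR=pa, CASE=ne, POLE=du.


cell GRD=ri, SUR=ne, CASE=ne, POLE=lu:
underlying: fudtade-f-is-ni-vu
1. f -> v, k -> g, s -> z / _ Z: no change
2. f -> v, k -> g, s -> z, t -> d / V _ V: fires at position(s) 8: fudtadevisnivu
3. e -> o, i -> u / B C0 _: fires at position(s) 7: fudtadovisnivu
4. b -> p, d -> t, g -> k, v -> f, z -> s / _ #: no change
surface: fudtadovisnivu

cell GRD=ri, SUR=pa, CASE=ne, POLE=fe:
underlying: fudtade-f-is-gab
1. f -> v, k -> g, s -> z / _ Z: fires at position(s) 10: fudtadefizgab
2. f -> v, k -> g, s -> z, t -> d / V _ V: fires at position(s) 8: fudtadevizgab
3. e -> o, i -> u / B C0 _: fires at position(s) 7: fudtadovizgab
4. b -> p, d -> t, g -> k, v -> f, z -> s / _ #: fires at position(s) 13: fudtadovizgap
surface: fudtadovizgap

cell GRD=ra, SUR=pa, CASE=ne, POLE=du:
underlying: fudtade-f-bo-se-pi
1. f -> v, k -> g, s -> z / _ Z: fires at position(s) 8: fudtadevbosepi
2. f -> v, k -> g, s -> z, t -> d / V _ V: fires at position(s) 11: fudtadevbozepi
3. e -> o, i -> u / B C0 _: fires at position(s) 7, 12: fudtadovbozopi
4. b -> p, d -> t, g -> k, v -> f, z -> s / _ #: no change
surface: fudtadovbozopi


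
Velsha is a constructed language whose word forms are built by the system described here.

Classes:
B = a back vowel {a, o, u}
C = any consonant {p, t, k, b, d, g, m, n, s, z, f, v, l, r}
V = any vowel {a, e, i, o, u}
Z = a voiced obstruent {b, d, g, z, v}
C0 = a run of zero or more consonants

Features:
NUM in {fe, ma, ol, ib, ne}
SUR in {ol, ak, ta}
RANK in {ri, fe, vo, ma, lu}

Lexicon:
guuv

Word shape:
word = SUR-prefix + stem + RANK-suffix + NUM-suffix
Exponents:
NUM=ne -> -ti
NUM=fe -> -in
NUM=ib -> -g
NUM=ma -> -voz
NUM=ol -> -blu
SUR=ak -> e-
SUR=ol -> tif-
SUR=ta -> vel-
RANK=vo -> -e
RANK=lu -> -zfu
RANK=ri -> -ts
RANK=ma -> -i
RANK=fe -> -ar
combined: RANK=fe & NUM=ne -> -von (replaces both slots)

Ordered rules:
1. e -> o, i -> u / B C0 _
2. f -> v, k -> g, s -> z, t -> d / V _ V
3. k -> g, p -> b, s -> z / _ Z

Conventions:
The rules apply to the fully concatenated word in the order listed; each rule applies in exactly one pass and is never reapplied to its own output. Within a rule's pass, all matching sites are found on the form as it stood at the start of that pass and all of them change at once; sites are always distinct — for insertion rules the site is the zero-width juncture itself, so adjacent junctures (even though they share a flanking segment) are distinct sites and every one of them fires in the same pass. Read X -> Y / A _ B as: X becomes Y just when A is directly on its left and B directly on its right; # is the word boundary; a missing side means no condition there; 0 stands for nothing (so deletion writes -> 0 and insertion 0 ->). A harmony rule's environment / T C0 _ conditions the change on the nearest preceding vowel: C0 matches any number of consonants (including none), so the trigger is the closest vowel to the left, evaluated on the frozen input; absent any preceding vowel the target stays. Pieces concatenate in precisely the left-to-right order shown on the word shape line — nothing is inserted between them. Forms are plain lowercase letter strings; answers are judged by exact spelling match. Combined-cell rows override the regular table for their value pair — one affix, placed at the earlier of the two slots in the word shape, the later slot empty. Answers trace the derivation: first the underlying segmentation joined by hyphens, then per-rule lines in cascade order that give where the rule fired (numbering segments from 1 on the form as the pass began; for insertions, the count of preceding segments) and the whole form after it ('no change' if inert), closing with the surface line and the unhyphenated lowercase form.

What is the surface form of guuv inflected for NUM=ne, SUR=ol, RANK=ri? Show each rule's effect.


underlying: tif-guuv-ts-ti
1. e -> o, i -> u / B C0 _: fires at position(s) 11: tifguuvtstu
2. f -> v, k -> g, s -> z, t -> d / V _ V: no change
3. k -> g, p -> b, s -> z / _ Z: no change
surface: tifguuvtstu
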